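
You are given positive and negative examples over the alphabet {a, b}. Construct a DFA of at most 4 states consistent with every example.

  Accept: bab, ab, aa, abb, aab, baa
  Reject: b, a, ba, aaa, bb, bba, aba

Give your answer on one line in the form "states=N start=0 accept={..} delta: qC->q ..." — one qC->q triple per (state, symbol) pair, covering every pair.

Grow the machine one transition at a time. Run the examples from 0; the earliest place one falls off (shortest prefix, ties alphabetical) gets sent to the lowest-numbered state that keeps every Accept/Reject pair distinguishable — a pair clashes when both reach the same state with identical unread suffix — and to a fresh state only if none does.
a: 0a undefined. 0a->0: no, ab/b meet in 0 with "b" left. Open state 1: 0a->1.
b: 0b undefined. 0b->0: ok.
aa: 1a undefined. 1a->0: no, aa/b meet in 0. 1a->1: no, aa/a meet in 1. Open state 2: 1a->2.
ab: 1b undefined. 1b->0: no, bab/b meet in 0. 1b->1: no, bab/a meet in 1. 1b->2: ok.
aaa: 2a undefined. 2a->0: ok.
aab: 2b undefined. 2b->0: no, abb/b meet in 0. 2b->1: no, abb/a meet in 1. 2b->2: ok.
All examples now run through 3 states with every (state, symbol) defined. Accept strings end in {2}, Reject strings end in {0,1}; accept={2}.

states=3 start=0 accept={2} delta: 0a->1 0b->0 1a->2 1b->2 2a->0 2b->2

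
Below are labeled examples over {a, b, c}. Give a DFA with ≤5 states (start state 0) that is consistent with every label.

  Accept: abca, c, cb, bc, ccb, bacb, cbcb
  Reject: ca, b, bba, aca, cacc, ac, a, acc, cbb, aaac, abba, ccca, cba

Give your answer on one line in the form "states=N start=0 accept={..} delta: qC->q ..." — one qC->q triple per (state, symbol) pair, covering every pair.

states=5 start=0 accept={2,3} delta: 0a->1 0b->0 0c->2 1a->0 1b->2 1c->1 2a->0 2b->3 2c->4 3a->0 3b->0 3c->1 4a->2 4b->2 4c->0

Grow the machine one transition at a time. Run the examples from 0; the earliest place one falls off (shortest prefix, ties alphabetical) gets sent to the lowest-numbered state that keeps every Accept/Reject pair distinguishable — a pair clashes when both reach the same state with identical unread suffix — and to a fresh state only if none does.
a: 0a undefined. 0a->0: no, c/ac meet in 0 with "c" left. Open state 1: 0a->1.
b: 0b undefined. 0b->0: ok.
c: 0c undefined. 0c->0: no, c/b meet in 0. 0c->1: no, c/bba meet in 1. Open state 2: 0c->2.
aa: 1a undefined. 1a->0: ok.
ab: 1b undefined. 1b->0: no, abca/ca meet in 2 with "a" left. 1b->1: no, abca/aca meet in 1 with "ca" left. 1b->2: ok.
ac: 1c undefined. 1c->0: no, c/acc meet in 2. 1c->1: ok.
ca: 2a undefined. 2a->0: ok.
cb: 2b undefined. 2b->0: no, cb/ca meet in 0. 2b->1: no, c/cbb meet in 2. 2b->2: no, c/cbb meet in 2. Open state 3: 2b->3.
cc: 2c undefined. 2c->0: no, abca/bba meet in 1. 2c->1: no, abca/ca meet in 0. 2c->2: no, abca/ca meet in 0. 2c->3: no, abca/abba meet in 3 with "a" left. Open state 4: 2c->4.
cba: 3a undefined. 3a->0: ok.
cbb: 3b undefined. 3b->0: ok.
cbc: 3c undefined. 3c->0: no, cbcb/ca meet in 0. 3c->1: ok.
ccb: 4b undefined. 4b->0: no, ccb/ca meet in 0. 4b->1: no, ccb/bba meet in 1. 4b->2: ok.
ccc: 4c undefined. 4c->0: ok.
abca: 4a undefined. 4a->0: no, abca/ca meet in 0. 4a->1: no, abca/bba meet in 1. 4a->2: ok.
All examples now run through 5 states with every (state, symbol) defined. Accept strings end in {2,3}, Reject strings end in {0,1,4}; accept={2,3}.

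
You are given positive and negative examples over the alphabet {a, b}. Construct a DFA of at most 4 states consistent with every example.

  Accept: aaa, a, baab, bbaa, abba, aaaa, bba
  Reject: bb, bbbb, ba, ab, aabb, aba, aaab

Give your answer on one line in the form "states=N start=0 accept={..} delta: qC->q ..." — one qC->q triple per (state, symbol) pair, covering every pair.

Grow the machine one transition at a time. Run the examples from 0; the earliest place one falls off (shortest prefix, ties alphabetical) gets sent to the lowest-numbered state that keeps every Accept/Reject pair distinguishable — a pair clashes when both reach the same state with identical unread suffix — and to a fresh state only if none does.
a: 0a undefined. 0a->0: ok.
b: 0b undefined. 0b->0: no, aaa/bb meet in 0. Open state 1: 0b->1.
ba: 1a undefined. 1a->0: no, aaa/ba meet in 0. 1a->1: no, baab/bb meet in 1 with "b" left. Open state 2: 1a->2.
bb: 1b undefined. 1b->0: no, aaa/bb meet in 0. 1b->1: no, abba/ba meet in 2. 1b->2: ok.
baa: 2a undefined. 2a->0: no, baab/ab meet in 1. 2a->1: no, baab/bb meet in 2. 2a->2: no, bbaa/bb meet in 2. Open state 3: 2a->3.
bbb: 2b undefined. 2b->0: ok.
baab: 3b undefined. 3b->0: ok.
bbaa: 3a undefined. 3a->0: ok.
All examples now run through 4 states with every (state, symbol) defined. Accept strings end in {0,3}, Reject strings end in {1,2}; accept={0,3}.

states=4 start=0 accept={0,3} delta: 0a->0 0b->1 1a->2 1b->2 2a->3 2b->0 3a->0 3b->0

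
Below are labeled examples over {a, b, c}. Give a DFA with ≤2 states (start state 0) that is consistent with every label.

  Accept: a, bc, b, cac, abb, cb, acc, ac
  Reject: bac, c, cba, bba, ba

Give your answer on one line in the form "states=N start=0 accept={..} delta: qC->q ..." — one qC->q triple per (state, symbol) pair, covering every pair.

Grow the machine one transition at a time. Run the examples from 0; the earliest place one falls off (shortest prefix, ties alphabetical) gets sent to the lowest-numbered state that keeps every Accept/Reject pair distinguishable — a pair clashes when both reach the same state with identical unread suffix — and to a fresh state only if none does.
a: 0a undefined. 0a->0: no, ac/c meet in 0 with "c" left. Open state 1: 0a->1.
b: 0b undefined. 0b->0: no, a/bba meet in 1. 0b->1: ok.
c: 0c undefined. 0c->0: ok.
ab: 1b undefined. 1b->0: no, a/bba meet in 1. 1b->1: ok.
ac: 1c undefined. 1c->0: no, bc/c meet in 0. 1c->1: ok.
ba: 1a undefined. 1a->0: ok.
All examples now run through 2 states with every (state, symbol) defined. Accept strings end in {1}, Reject strings end in {0}; accept={1}.

states=2 start=0 accept={1} delta: 0a->1 0b->1 0c->0 1a->0 1b->1 1c->1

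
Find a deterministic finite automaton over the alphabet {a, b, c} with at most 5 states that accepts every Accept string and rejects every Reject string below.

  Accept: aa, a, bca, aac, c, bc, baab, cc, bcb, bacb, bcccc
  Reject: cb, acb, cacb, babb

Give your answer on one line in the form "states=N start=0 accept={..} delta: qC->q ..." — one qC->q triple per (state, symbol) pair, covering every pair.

State merging on the prefix tree: take the shortest (then alphabetical) example prefix whose next move is undefined and point that move at state 0, else 1, else 2, ...; a target is out if some Accept/Reject pair would then sit in one state with the same input left (inseparable). If every existing state is out, open a new one.
a: 0a undefined. 0a->0: ok.
b: 0b undefined. 0b->0: no, aa/babb meet in 0. Open state 1: 0b->1.
c: 0c undefined. 0c->0: ok.
ba: 1a undefined. 1a->0: no, baab/cb meet in 1. 1a->1: ok.
bc: 1c undefined. 1c->0: no, bcb/cb meet in 1. 1c->1: no, bca/cb meet in 1. Open state 2: 1c->2.
bab: 1b undefined. 1b->0: ok.
bca: 2a undefined. 2a->0: ok.
bcb: 2b undefined. 2b->0: ok.
bcc: 2c undefined. 2c->0: ok.
All examples now run through 3 states with every (state, symbol) defined. Accept strings end in {0,2}, Reject strings end in {1}; accept={0,2}.

states=3 start=0 accept={0,2} delta: 0a->0 0b->1 0c->0 1a->1 1b->0 1c->2 2a->0 2b->0 2c->0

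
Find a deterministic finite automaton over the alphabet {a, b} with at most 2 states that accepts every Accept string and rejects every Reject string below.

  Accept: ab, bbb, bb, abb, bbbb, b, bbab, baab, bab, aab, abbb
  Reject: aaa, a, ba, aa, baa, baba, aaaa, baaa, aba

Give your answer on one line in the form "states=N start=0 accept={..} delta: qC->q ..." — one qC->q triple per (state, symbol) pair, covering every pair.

states=2 start=0 accept={1} delta: 0a->0 0b->1 1a->0 1b->1

State merging on the prefix tree: take the shortest (then alphabetical) example prefix whose next move is undefined and point that move at state 0, else 1, else 2, ...; a target is out if some Accept/Reject pair would then sit in one state with the same input left (inseparable). If every existing state is out, open a new one.
a: 0a undefined. 0a->0: ok.
b: 0b undefined. 0b->0: no, ab/aaa meet in 0. Open state 1: 0b->1.
ba: 1a undefined. 1a->0: ok.
bb: 1b undefined. 1b->0: no, bb/aaa meet in 0. 1b->1: ok.
All examples now run through 2 states with every (state, symbol) defined. Accept strings end in {1}, Reject strings end in {0}; accept={1}.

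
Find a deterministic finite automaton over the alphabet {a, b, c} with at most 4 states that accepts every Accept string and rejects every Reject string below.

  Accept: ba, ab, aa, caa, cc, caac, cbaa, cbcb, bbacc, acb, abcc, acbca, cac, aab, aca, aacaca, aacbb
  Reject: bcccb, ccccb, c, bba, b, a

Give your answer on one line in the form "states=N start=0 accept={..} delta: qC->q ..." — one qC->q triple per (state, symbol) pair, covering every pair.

State merging on the prefix tree: take the shortest (then alphabetical) example prefix whose next move is undefined and point that move at state 0, else 1, else 2, ...; a target is out if some Accept/Reject pair would then sit in one state with the same input left (inseparable). If every existing state is out, open a new one.
a: 0a undefined. 0a->0: no, ab/b meet in 0 with "b" left. Open state 1: 0a->1.
b: 0b undefined. 0b->0: no, ba/bba meet in 1. 0b->1: ok.
c: 0c undefined. 0c->0: no, cc/c meet in 0. 0c->1: ok.
aa: 1a undefined. 1a->0: no, caa/c meet in 1. 1a->1: no, ba/c meet in 1. Open state 2: 1a->2.
ab: 1b undefined. 1b->0: ok.
ac: 1c undefined. 1c->0: no, bbacc/bcccb meet in 1. 1c->1: no, ab/bcccb meet in 0. 1c->2: ok.
aab: 2b undefined. 2b->0: ok.
aac: 2c undefined. 2c->0: no, ab/bcccb meet in 0. 2c->1: no, ab/bcccb meet in 0. 2c->2: no, ab/bcccb meet in 0. Open state 3: 2c->3.
aca: 2a undefined. 2a->0: no, caac/c meet in 1. 2a->1: no, caa/c meet in 1. 2a->2: ok.
aaca: 3a undefined. 3a->0: ok.
aacb: 3b undefined. 3b->0: no, aacbb/c meet in 1. 3b->1: ok.
bccc: 3c undefined. 3c->0: ok.
All examples now run through 4 states with every (state, symbol) defined. Accept strings end in {0,2,3}, Reject strings end in {1}; accept={0,2,3}.

states=4 start=0 accept={0,2,3} delta: 0a->1 0b->1 0c->1 1a->2 1b->0 1c->2 2a->2 2b->0 2c->3 3a->0 3b->1 3c->0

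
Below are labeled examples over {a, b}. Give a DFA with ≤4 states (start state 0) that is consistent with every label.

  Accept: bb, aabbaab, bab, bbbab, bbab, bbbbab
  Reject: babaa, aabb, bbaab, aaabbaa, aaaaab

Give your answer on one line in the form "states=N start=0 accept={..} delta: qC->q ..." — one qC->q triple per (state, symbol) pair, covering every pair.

states=3 start=0 accept={0} delta: 0a->1 0b->0 1a->2 1b->0 2a->0 2b->2

Fold the examples into a partial DFA from state 0: repeatedly fix the first undefined (state, symbol) met by the shortest-then-alphabetical prefix, trying targets in increasing order and rejecting any under which an Accept and a Reject string meet in one state with the same remainder; add a state when all current targets are rejected. Accepting states are where Accept strings end.
a: 0a undefined. 0a->0: no, bb/aabb meet in 0 with "bb" left. Open state 1: 0a->1.
b: 0b undefined. 0b->0: ok.
aa: 1a undefined. 1a->0: no, bb/aabb meet in 0. 1a->1: no, bab/bbaab meet in 1 with "b" left. Open state 2: 1a->2.
aaa: 2a undefined. 2a->0: ok.
aab: 2b undefined. 2b->0: no, bb/aabb meet in 0. 2b->1: no, bab/aabb meet in 1 with "b" left. 2b->2: ok.
bab: 1b undefined. 1b->0: ok.
All examples now run through 3 states with every (state, symbol) defined. Accept strings end in {0}, Reject strings end in {2}; accept={0}.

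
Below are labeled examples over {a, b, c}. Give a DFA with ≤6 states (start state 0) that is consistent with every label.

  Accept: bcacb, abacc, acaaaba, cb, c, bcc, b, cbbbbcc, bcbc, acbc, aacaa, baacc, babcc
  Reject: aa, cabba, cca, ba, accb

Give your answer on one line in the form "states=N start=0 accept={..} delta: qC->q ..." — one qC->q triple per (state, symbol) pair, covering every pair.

Grow the machine one transition at a time. Run the examples from 0; the earliest place one falls off (shortest prefix, ties alphabetical) gets sent to the lowest-numbered state that keeps every Accept/Reject pair distinguishable — a pair clashes when both reach the same state with identical unread suffix — and to a fresh state only if none does.
a: 0a undefined. 0a->0: ok.
b: 0b undefined. 0b->0: no, b/aa meet in 0. Open state 1: 0b->1.
c: 0c undefined. 0c->0: no, acaaaba/ba meet in 1 with "a" left. 0c->1: ok.
ba: 1a undefined. 1a->0: no, acaaaba/aa meet in 0. 1a->1: no, c/ba meet in 1. Open state 2: 1a->2.
bc: 1c undefined. 1c->0: no, c/accb meet in 1. 1c->1: no, cb/accb meet in 1 with "b" left. 1c->2: no, aacaa/cca meet in 2 with "a" left. Open state 3: 1c->3.
cb: 1b undefined. 1b->0: no, cb/aa meet in 0. 1b->1: ok.
baa: 2a undefined. 2a->0: no, acaaaba/ba meet in 2. 2a->1: ok.
bab: 2b undefined. 2b->0: no, acaaaba/aa meet in 0. 2b->1: no, acaaaba/cabba meet in 2. 2b->2: no, acaaaba/cabba meet in 1. 2b->3: no, acaaaba/cca meet in 3 with "a" left. Open state 4: 2b->4.
bca: 3a undefined. 3a->0: ok.
bcb: 3b undefined. 3b->0: ok.
bcc: 3c undefined. 3c->0: no, bcc/aa meet in 0. 3c->1: ok.
abac: 2c undefined. 2c->0: ok.
babc: 4c undefined. 4c->0: ok.
cabb: 4b undefined. 4b->0: ok.
acaaaba: 4a undefined. 4a->0: no, acaaaba/aa meet in 0. 4a->1: ok.
All examples now run through 5 states with every (state, symbol) defined. Accept strings end in {1,3}, Reject strings end in {0,2}; accept={1,3}.

states=5 start=0 accept={1,3} delta: 0a->0 0b->1 0c->1 1a->2 1b->1 1c->3 2a->1 2b->4 2c->0 3a->0 3b->0 3c->1 4a->1 4b->0 4c->0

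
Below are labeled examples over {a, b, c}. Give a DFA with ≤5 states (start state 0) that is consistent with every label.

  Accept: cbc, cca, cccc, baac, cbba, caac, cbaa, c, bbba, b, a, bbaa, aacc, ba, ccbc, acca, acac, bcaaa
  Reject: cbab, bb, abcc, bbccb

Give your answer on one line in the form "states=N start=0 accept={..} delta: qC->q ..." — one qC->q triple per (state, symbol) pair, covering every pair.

Grow the machine one transition at a time. Run the examples from 0; the earliest place one falls off (shortest prefix, ties alphabetical) gets sent to the lowest-numbered state that keeps every Accept/Reject pair distinguishable — a pair clashes when both reach the same state with identical unread suffix — and to a fresh state only if none does.
a: 0a undefined. 0a->0: ok.
b: 0b undefined. 0b->0: no, bbba/bb meet in 0. Open state 1: 0b->1.
c: 0c undefined. 0c->0: ok.
ba: 1a undefined. 1a->0: no, b/cbab meet in 1. 1a->1: ok.
bb: 1b undefined. 1b->0: no, cca/cbab meet in 0. 1b->1: no, cbba/cbab meet in 1. Open state 2: 1b->2.
bc: 1c undefined. 1c->0: no, cbc/abcc meet in 0. 1c->1: no, cbc/abcc meet in 1. 1c->2: no, cbc/cbab meet in 2. Open state 3: 1c->3.
bba: 2a undefined. 2a->0: ok.
bbb: 2b undefined. 2b->0: ok.
bbc: 2c undefined. 2c->0: no, cbaa/bbccb meet in 1. 2c->1: ok.
bca: 3a undefined. 3a->0: ok.
abcc: 3c undefined. 3c->0: no, cca/abcc meet in 0. 3c->1: no, cbaa/abcc meet in 1. 3c->2: ok.
bbccb: 3b undefined. 3b->0: no, cca/bbccb meet in 0. 3b->1: no, cbaa/bbccb meet in 1. 3b->2: ok.
All examples now run through 4 states with every (state, symbol) defined. Accept strings end in {0,1,3}, Reject strings end in {2}; accept={0,1,3}.

states=4 start=0 accept={0,1,3} delta: 0a->0 0b->1 0c->0 1a->1 1b->2 1c->3 2a->0 2b->0 2c->1 3a->0 3b->2 3c->2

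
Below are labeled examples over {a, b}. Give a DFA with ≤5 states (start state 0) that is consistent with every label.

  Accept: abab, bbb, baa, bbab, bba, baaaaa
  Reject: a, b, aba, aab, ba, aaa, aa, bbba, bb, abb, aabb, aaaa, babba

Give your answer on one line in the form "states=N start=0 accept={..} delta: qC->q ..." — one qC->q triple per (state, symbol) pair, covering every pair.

states=4 start=0 accept={3} delta: 0a->0 0b->1 1a->2 1b->2 2a->3 2b->3 3a->1 3b->3

Grow the machine one transition at a time. Run the examples from 0; the earliest place one falls off (shortest prefix, ties alphabetical) gets sent to the lowest-numbered state that keeps every Accept/Reject pair distinguishable — a pair clashes when both reach the same state with identical unread suffix — and to a fresh state only if none does.
a: 0a undefined. 0a->0: ok.
b: 0b undefined. 0b->0: no, abab/a meet in 0. Open state 1: 0b->1.
ba: 1a undefined. 1a->0: no, abab/b meet in 1. 1a->1: no, abab/bb meet in 1 with "b" left. Open state 2: 1a->2.
bb: 1b undefined. 1b->0: no, bbb/b meet in 1. 1b->1: no, bbb/b meet in 1. 1b->2: ok.
baa: 2a undefined. 2a->0: no, baa/a meet in 0. 2a->1: no, baa/b meet in 1. 2a->2: no, baa/aba meet in 2. Open state 3: 2a->3.
bab: 2b undefined. 2b->0: no, abab/a meet in 0. 2b->1: no, abab/b meet in 1. 2b->2: no, abab/aba meet in 2. 2b->3: ok.
baaa: 3a undefined. 3a->0: no, baaaaa/a meet in 0. 3a->1: ok.
babb: 3b undefined. 3b->0: no, bbab/a meet in 0. 3b->1: no, bbab/b meet in 1. 3b->2: no, abab/babba meet in 3. 3b->3: ok.
All examples now run through 4 states with every (state, symbol) defined. Accept strings end in {3}, Reject strings end in {0,1,2}; accept={3}.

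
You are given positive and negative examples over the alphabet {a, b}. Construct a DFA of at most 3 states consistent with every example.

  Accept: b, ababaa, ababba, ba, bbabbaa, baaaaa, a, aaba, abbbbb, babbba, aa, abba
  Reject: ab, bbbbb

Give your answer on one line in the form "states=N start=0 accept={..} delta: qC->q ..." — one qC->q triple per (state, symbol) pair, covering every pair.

Fold the examples into a partial DFA from state 0: repeatedly fix the first undefined (state, symbol) met by the shortest-then-alphabetical prefix, trying targets in increasing order and rejecting any under which an Accept and a Reject string meet in one state with the same remainder; add a state when all current targets are rejected. Accepting states are where Accept strings end.
a: 0a undefined. 0a->0: no, b/ab meet in 0 with "b" left. Open state 1: 0a->1.
b: 0b undefined. 0b->0: no, b/bbbbb meet in 0. 0b->1: ok.
aa: 1a undefined. 1a->0: ok.
ab: 1b undefined. 1b->0: no, b/bbbbb meet in 1. 1b->1: no, b/ab meet in 1. Open state 2: 1b->2.
aba: 2a undefined. 2a->0: ok.
abb: 2b undefined. 2b->0: ok.
All examples now run through 3 states with every (state, symbol) defined. Accept strings end in {0,1}, Reject strings end in {2}; accept={0,1}.

states=3 start=0 accept={0,1} delta: 0a->1 0b->1 1a->0 1b->2 2a->0 2b->0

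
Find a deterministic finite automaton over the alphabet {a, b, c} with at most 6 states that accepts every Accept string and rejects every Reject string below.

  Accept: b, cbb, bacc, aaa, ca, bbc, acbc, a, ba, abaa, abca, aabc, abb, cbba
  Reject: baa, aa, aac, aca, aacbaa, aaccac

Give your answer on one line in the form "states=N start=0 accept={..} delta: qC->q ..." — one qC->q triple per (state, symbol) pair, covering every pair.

Fold the examples into a partial DFA from state 0: repeatedly fix the first undefined (state, symbol) met by the shortest-then-alphabetical prefix, trying targets in increasing order and rejecting any under which an Accept and a Reject string meet in one state with the same remainder; add a state when all current targets are rejected. Accepting states are where Accept strings end.
a: 0a undefined. 0a->0: no, aaa/aa meet in 0. Open state 1: 0a->1.
b: 0b undefined. 0b->0: ok.
c: 0c undefined. 0c->0: ok.
aa: 1a undefined. 1a->0: no, b/baa meet in 0. 1a->1: no, aaa/baa meet in 1. Open state 2: 1a->2.
ab: 1b undefined. 1b->0: no, abaa/baa meet in 2. 1b->1: no, abca/aca meet in 1 with "ca" left. 1b->2: ok.
ac: 1c undefined. 1c->0: no, ca/aca meet in 1. 1c->1: no, acbc/aac meet in 2 with "c" left. 1c->2: no, bacc/aac meet in 2 with "c" left. Open state 3: 1c->3.
aaa: 2a undefined. 2a->0: ok.
aab: 2b undefined. 2b->0: ok.
aac: 2c undefined. 2c->0: no, b/aac meet in 0. 2c->1: no, ca/aac meet in 1. 2c->2: no, b/aaccac meet in 0. 2c->3: no, abca/aca meet in 3 with "a" left. Open state 4: 2c->4.
aca: 3a undefined. 3a->0: no, b/aca meet in 0. 3a->1: no, ca/aca meet in 1. 3a->2: ok.
acb: 3b undefined. 3b->0: ok.
aacb: 4b undefined. 4b->0: ok.
aacc: 4c undefined. 4c->0: ok.
abca: 4a undefined. 4a->0: ok.
bacc: 3c undefined. 3c->0: ok.
All examples now run through 5 states with every (state, symbol) defined. Accept strings end in {0,1}, Reject strings end in {2,3,4}; accept={0,1}.

states=5 start=0 accept={0,1} delta: 0a->1 0b->0 0c->0 1a->2 1b->2 1c->3 2a->0 2b->0 2c->4 3a->2 3b->0 3c->0 4a->0 4b->0 4c->0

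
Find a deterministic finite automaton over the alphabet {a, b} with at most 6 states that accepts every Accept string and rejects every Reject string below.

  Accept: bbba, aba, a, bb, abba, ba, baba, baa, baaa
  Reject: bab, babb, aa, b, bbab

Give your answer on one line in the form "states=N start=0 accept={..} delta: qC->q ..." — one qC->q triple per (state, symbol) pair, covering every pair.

states=4 start=0 accept={1,3} delta: 0a->1 0b->2 1a->0 1b->0 2a->3 2b->1 3a->3 3b->0

Fold the examples into a partial DFA from state 0: repeatedly fix the first undefined (state, symbol) met by the shortest-then-alphabetical prefix, trying targets in increasing order and rejecting any under which an Accept and a Reject string meet in one state with the same remainder; add a state when all current targets are rejected. Accepting states are where Accept strings end.
a: 0a undefined. 0a->0: no, a/aa meet in 0. Open state 1: 0a->1.
b: 0b undefined. 0b->0: no, bb/b meet in 0. 0b->1: no, a/b meet in 1. Open state 2: 0b->2.
aa: 1a undefined. 1a->0: ok.
ab: 1b undefined. 1b->0: ok.
ba: 2a undefined. 2a->0: no, bb/babb meet in 2 with "b" left. 2a->1: no, baa/bab meet in 0. 2a->2: no, bb/bab meet in 2 with "b" left. Open state 3: 2a->3.
bb: 2b undefined. 2b->0: no, bb/aa meet in 0. 2b->1: ok.
baa: 3a undefined. 3a->0: no, baa/aa meet in 0. 3a->1: no, baaa/aa meet in 0. 3a->2: no, baa/b meet in 2. 3a->3: ok.
bab: 3b undefined. 3b->0: ok.
All examples now run through 4 states with every (state, symbol) defined. Accept strings end in {1,3}, Reject strings end in {0,2}; accept={1,3}.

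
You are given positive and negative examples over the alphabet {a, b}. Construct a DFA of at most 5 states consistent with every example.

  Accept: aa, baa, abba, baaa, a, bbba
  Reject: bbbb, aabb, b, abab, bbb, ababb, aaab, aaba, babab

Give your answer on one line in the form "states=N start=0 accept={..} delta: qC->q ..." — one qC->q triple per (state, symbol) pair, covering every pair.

states=3 start=0 accept={0} delta: 0a->0 0b->1 1a->2 1b->2 2a->0 2b->2

Fold the examples into a partial DFA from state 0: repeatedly fix the first undefined (state, symbol) met by the shortest-then-alphabetical prefix, trying targets in increasing order and rejecting any under which an Accept and a Reject string meet in one state with the same remainder; add a state when all current targets are rejected. Accepting states are where Accept strings end.
a: 0a undefined. 0a->0: ok.
b: 0b undefined. 0b->0: no, aa/bbbb meet in 0. Open state 1: 0b->1.
ba: 1a undefined. 1a->0: no, aa/aaba meet in 0. 1a->1: no, baa/b meet in 1. Open state 2: 1a->2.
bb: 1b undefined. 1b->0: no, aa/bbbb meet in 0. 1b->1: no, abba/aaba meet in 2. 1b->2: ok.
baa: 2a undefined. 2a->0: ok.
bab: 2b undefined. 2b->0: no, aa/abab meet in 0. 2b->1: no, bbba/bbbb meet in 2. 2b->2: ok.
All examples now run through 3 states with every (state, symbol) defined. Accept strings end in {0}, Reject strings end in {1,2}; accept={0}.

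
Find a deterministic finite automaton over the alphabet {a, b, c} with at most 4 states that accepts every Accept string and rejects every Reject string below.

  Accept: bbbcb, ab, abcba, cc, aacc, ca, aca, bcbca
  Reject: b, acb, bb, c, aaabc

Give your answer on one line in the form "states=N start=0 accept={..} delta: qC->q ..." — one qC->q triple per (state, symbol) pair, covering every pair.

states=3 start=0 accept={2} delta: 0a->1 0b->0 0c->1 1a->2 1b->2 1c->2 2a->2 2b->0 2c->1

State merging on the prefix tree: take the shortest (then alphabetical) example prefix whose next move is undefined and point that move at state 0, else 1, else 2, ...; a target is out if some Accept/Reject pair would then sit in one state with the same input left (inseparable). If every existing state is out, open a new one.
a: 0a undefined. 0a->0: no, ab/b meet in 0 with "b" left. Open state 1: 0a->1.
b: 0b undefined. 0b->0: ok.
c: 0c undefined. 0c->0: no, bbbcb/b meet in 0. 0c->1: ok.
aa: 1a undefined. 1a->0: no, ca/b meet in 0. 1a->1: no, ca/c meet in 1. Open state 2: 1a->2.
ab: 1b undefined. 1b->0: no, bbbcb/b meet in 0. 1b->1: no, bbbcb/c meet in 1. 1b->2: ok.
ac: 1c undefined. 1c->0: no, cc/b meet in 0. 1c->1: no, bbbcb/acb meet in 2. 1c->2: ok.
aaa: 2a undefined. 2a->0: no, aca/b meet in 0. 2a->1: no, aca/c meet in 1. 2a->2: ok.
aac: 2c undefined. 2c->0: no, abcba/c meet in 1. 2c->1: ok.
acb: 2b undefined. 2b->0: ok.
All examples now run through 3 states with every (state, symbol) defined. Accept strings end in {2}, Reject strings end in {0,1}; accept={2}.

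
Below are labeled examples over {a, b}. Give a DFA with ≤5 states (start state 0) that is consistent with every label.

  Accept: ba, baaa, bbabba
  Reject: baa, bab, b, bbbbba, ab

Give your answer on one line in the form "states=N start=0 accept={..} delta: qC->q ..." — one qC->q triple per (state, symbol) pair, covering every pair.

Fold the examples into a partial DFA from state 0: repeatedly fix the first undefined (state, symbol) met by the shortest-then-alphabetical prefix, trying targets in increasing order and rejecting any under which an Accept and a Reject string meet in one state with the same remainder; add a state when all current targets are rejected. Accepting states are where Accept strings end.
a: 0a undefined. 0a->0: ok.
b: 0b undefined. 0b->0: no, ba/baa meet in 0. Open state 1: 0b->1.
ba: 1a undefined. 1a->0: no, ba/baa meet in 0. 1a->1: no, ba/baa meet in 1. Open state 2: 1a->2.
bb: 1b undefined. 1b->0: no, ba/bbbbba meet in 2. 1b->1: no, ba/bbbbba meet in 2. 1b->2: ok.
baa: 2a undefined. 2a->0: no, baaa/baa meet in 0. 2a->1: ok.
bab: 2b undefined. 2b->0: no, bbabba/bab meet in 0. 2b->1: no, ba/bbbbba meet in 2. 2b->2: no, ba/bab meet in 2. Open state 3: 2b->3.
bbbb: 3b undefined. 3b->0: no, ba/bbbbba meet in 2. 3b->1: ok.
bbabba: 3a undefined. 3a->0: ok.
All examples now run through 4 states with every (state, symbol) defined. Accept strings end in {0,2}, Reject strings end in {1,3}; accept={0,2}.

states=4 start=0 accept={0,2} delta: 0a->0 0b->1 1a->2 1b->2 2a->1 2b->3 3a->0 3b->1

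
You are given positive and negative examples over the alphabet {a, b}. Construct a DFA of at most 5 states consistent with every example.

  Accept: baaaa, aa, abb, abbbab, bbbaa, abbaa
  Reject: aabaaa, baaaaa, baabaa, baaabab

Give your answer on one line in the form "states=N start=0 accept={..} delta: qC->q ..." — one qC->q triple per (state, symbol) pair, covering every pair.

states=4 start=0 accept={0,3} delta: 0a->0 0b->1 1a->2 1b->0 2a->3 2b->0 3a->2 3b->2

Fold the examples into a partial DFA from state 0: repeatedly fix the first undefined (state, symbol) met by the shortest-then-alphabetical prefix, trying targets in increasing order and rejecting any under which an Accept and a Reject string meet in one state with the same remainder; add a state when all current targets are rejected. Accepting states are where Accept strings end.
a: 0a undefined. 0a->0: ok.
b: 0b undefined. 0b->0: no, baaaa/aabaaa meet in 0. Open state 1: 0b->1.
ba: 1a undefined. 1a->0: no, baaaa/aabaaa meet in 0. 1a->1: no, baaaa/aabaaa meet in 1. Open state 2: 1a->2.
bb: 1b undefined. 1b->0: ok.
baa: 2a undefined. 2a->0: no, baaaa/aabaaa meet in 0. 2a->1: no, aa/baabaa meet in 0. 2a->2: no, baaaa/aabaaa meet in 2. Open state 3: 2a->3.
baaa: 3a undefined. 3a->0: no, baaaa/aabaaa meet in 0. 3a->1: no, bbbaa/baaaaa meet in 3. 3a->2: ok.
baab: 3b undefined. 3b->0: no, aa/baabaa meet in 0. 3b->1: no, baaaa/baabaa meet in 3. 3b->2: ok.
baaab: 2b undefined. 2b->0: ok.
All examples now run through 4 states with every (state, symbol) defined. Accept strings end in {0,3}, Reject strings end in {1,2}; accept={0,3}.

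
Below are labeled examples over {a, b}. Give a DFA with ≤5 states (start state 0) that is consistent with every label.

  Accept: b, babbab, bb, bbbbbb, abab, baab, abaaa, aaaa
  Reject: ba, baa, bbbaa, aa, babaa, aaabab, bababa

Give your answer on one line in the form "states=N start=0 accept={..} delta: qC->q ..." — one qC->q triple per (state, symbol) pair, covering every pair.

states=4 start=0 accept={0,3} delta: 0a->1 0b->0 1a->2 1b->0 2a->3 2b->0 3a->0 3b->2

Fold the examples into a partial DFA from state 0: repeatedly fix the first undefined (state, symbol) met by the shortest-then-alphabetical prefix, trying targets in increasing order and rejecting any under which an Accept and a Reject string meet in one state with the same remainder; add a state when all current targets are rejected. Accepting states are where Accept strings end.
a: 0a undefined. 0a->0: no, abab/aaabab meet in 0 with "bab" left. Open state 1: 0a->1.
b: 0b undefined. 0b->0: ok.
aa: 1a undefined. 1a->0: no, b/baa meet in 0. 1a->1: no, abab/aaabab meet in 1 with "bab" left. Open state 2: 1a->2.
ab: 1b undefined. 1b->0: ok.
aaa: 2a undefined. 2a->0: no, b/aaabab meet in 0. 2a->1: no, b/aaabab meet in 0. 2a->2: no, abaaa/baa meet in 2. Open state 3: 2a->3.
aaaa: 3a undefined. 3a->0: ok.
aaab: 3b undefined. 3b->0: no, b/aaabab meet in 0. 3b->1: no, baab/aaabab meet in 2 with "b" left. 3b->2: ok.
baab: 2b undefined. 2b->0: ok.
All examples now run through 4 states with every (state, symbol) defined. Accept strings end in {0,3}, Reject strings end in {1,2}; accept={0,3}.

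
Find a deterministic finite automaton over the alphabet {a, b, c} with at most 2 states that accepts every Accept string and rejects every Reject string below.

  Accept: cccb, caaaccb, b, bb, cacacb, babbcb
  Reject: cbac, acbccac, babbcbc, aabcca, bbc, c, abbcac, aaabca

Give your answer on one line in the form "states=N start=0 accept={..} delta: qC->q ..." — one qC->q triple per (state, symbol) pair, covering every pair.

Grow the machine one transition at a time. Run the examples from 0; the earliest place one falls off (shortest prefix, ties alphabetical) gets sent to the lowest-numbered state that keeps every Accept/Reject pair distinguishable — a pair clashes when both reach the same state with identical unread suffix — and to a fresh state only if none does.
a: 0a undefined. 0a->0: ok.
b: 0b undefined. 0b->0: ok.
c: 0c undefined. 0c->0: no, cccb/cbac meet in 0. Open state 1: 0c->1.
ca: 1a undefined. 1a->0: no, b/aaabca meet in 0. 1a->1: ok.
cb: 1b undefined. 1b->0: ok.
cc: 1c undefined. 1c->0: no, cccb/aabcca meet in 0. 1c->1: ok.
All examples now run through 2 states with every (state, symbol) defined. Accept strings end in {0}, Reject strings end in {1}; accept={0}.

states=2 start=0 accept={0} delta: 0a->0 0b->0 0c->1 1a->1 1b->0 1c->1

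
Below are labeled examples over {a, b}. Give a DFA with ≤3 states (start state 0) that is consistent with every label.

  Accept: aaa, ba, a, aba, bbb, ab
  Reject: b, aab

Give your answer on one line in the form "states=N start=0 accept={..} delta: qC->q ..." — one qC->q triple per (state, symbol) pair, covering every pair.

Fold the examples into a partial DFA from state 0: repeatedly fix the first undefined (state, symbol) met by the shortest-then-alphabetical prefix, trying targets in increasing order and rejecting any under which an Accept and a Reject string meet in one state with the same remainder; add a state when all current targets are rejected. Accepting states are where Accept strings end.
a: 0a undefined. 0a->0: no, ab/b meet in 0 with "b" left. Open state 1: 0a->1.
b: 0b undefined. 0b->0: no, bbb/b meet in 0. 0b->1: no, a/b meet in 1. Open state 2: 0b->2.
aa: 1a undefined. 1a->0: ok.
ab: 1b undefined. 1b->0: ok.
ba: 2a undefined. 2a->0: ok.
bb: 2b undefined. 2b->0: no, bbb/b meet in 2. 2b->1: ok.
All examples now run through 3 states with every (state, symbol) defined. Accept strings end in {0,1}, Reject strings end in {2}; accept={0,1}.

states=3 start=0 accept={0,1} delta: 0a->1 0b->2 1a->0 1b->0 2a->0 2b->1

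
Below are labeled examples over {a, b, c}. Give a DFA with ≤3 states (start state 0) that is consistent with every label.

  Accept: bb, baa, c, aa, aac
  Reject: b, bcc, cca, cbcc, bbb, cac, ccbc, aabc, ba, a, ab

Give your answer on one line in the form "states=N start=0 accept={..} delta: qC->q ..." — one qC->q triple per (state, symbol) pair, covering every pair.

states=3 start=0 accept={0} delta: 0a->1 0b->2 0c->0 1a->0 1b->1 1c->1 2a->1 2b->0 2c->1

Grow the machine one transition at a time. Run the examples from 0; the earliest place one falls off (shortest prefix, ties alphabetical) gets sent to the lowest-numbered state that keeps every Accept/Reject pair distinguishable — a pair clashes when both reach the same state with identical unread suffix — and to a fresh state only if none does.
a: 0a undefined. 0a->0: no, aa/a meet in 0. Open state 1: 0a->1.
b: 0b undefined. 0b->0: no, bb/b meet in 0. 0b->1: no, bb/ab meet in 1 with "b" left. Open state 2: 0b->2.
c: 0c undefined. 0c->0: ok.
aa: 1a undefined. 1a->0: ok.
ab: 1b undefined. 1b->0: no, c/ab meet in 0. 1b->1: ok.
ba: 2a undefined. 2a->0: no, baa/cca meet in 1. 2a->1: ok.
bb: 2b undefined. 2b->0: ok.
bc: 2c undefined. 2c->0: no, bb/bcc meet in 0. 2c->1: ok.
bcc: 1c undefined. 1c->0: no, bb/bcc meet in 0. 1c->1: ok.
All examples now run through 3 states with every (state, symbol) defined. Accept strings end in {0}, Reject strings end in {1,2}; accept={0}.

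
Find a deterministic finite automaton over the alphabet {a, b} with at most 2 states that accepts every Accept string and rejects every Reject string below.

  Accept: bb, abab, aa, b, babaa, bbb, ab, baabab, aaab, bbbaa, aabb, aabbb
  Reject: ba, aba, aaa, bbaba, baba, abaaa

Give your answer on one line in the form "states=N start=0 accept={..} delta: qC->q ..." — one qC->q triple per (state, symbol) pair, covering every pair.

Grow the machine one transition at a time. Run the examples from 0; the earliest place one falls off (shortest prefix, ties alphabetical) gets sent to the lowest-numbered state that keeps every Accept/Reject pair distinguishable — a pair clashes when both reach the same state with identical unread suffix — and to a fresh state only if none does.
a: 0a undefined. 0a->0: no, aa/aaa meet in 0. Open state 1: 0a->1.
b: 0b undefined. 0b->0: ok.
aa: 1a undefined. 1a->0: ok.
ab: 1b undefined. 1b->0: ok.
All examples now run through 2 states with every (state, symbol) defined. Accept strings end in {0}, Reject strings end in {1}; accept={0}.

states=2 start=0 accept={0} delta: 0a->1 0b->0 1a->0 1b->0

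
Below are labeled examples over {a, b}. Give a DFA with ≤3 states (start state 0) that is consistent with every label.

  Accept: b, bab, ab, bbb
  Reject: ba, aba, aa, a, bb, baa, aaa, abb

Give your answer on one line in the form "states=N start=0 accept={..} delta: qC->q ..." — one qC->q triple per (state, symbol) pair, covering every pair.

Fold the examples into a partial DFA from state 0: repeatedly fix the first undefined (state, symbol) met by the shortest-then-alphabetical prefix, trying targets in increasing order and rejecting any under which an Accept and a Reject string meet in one state with the same remainder; add a state when all current targets are rejected. Accepting states are where Accept strings end.
a: 0a undefined. 0a->0: ok.
b: 0b undefined. 0b->0: no, b/ba meet in 0. Open state 1: 0b->1.
ba: 1a undefined. 1a->0: ok.
bb: 1b undefined. 1b->0: ok.
All examples now run through 2 states with every (state, symbol) defined. Accept strings end in {1}, Reject strings end in {0}; accept={1}.

states=2 start=0 accept={1} delta: 0a->0 0b->1 1a->0 1b->0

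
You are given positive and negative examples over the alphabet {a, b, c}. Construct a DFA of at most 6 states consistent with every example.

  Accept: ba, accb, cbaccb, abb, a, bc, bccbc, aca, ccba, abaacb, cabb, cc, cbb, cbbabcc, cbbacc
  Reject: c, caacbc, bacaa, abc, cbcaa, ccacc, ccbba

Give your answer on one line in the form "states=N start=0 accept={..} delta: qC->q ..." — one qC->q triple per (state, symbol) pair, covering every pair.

Fold the examples into a partial DFA from state 0: repeatedly fix the first undefined (state, symbol) met by the shortest-then-alphabetical prefix, trying targets in increasing order and rejecting any under which an Accept and a Reject string meet in one state with the same remainder; add a state when all current targets are rejected. Accepting states are where Accept strings end.
a: 0a undefined. 0a->0: no, bc/abc meet in 0 with "bc" left. Open state 1: 0a->1.
b: 0b undefined. 0b->0: no, bc/c meet in 0 with "c" left. 0b->1: ok.
c: 0c undefined. 0c->0: no, cc/c meet in 0. 0c->1: no, a/c meet in 1. Open state 2: 0c->2.
ab: 1b undefined. 1b->0: ok.
ac: 1c undefined. 1c->0: ok.
ba: 1a undefined. 1a->0: ok.
ca: 2a undefined. 2a->0: no, ba/caacbc meet in 0. 2a->1: no, ba/bacaa meet in 0. 2a->2: ok.
cb: 2b undefined. 2b->0: no, bccbc/c meet in 2. 2b->1: no, ba/cbcaa meet in 0. 2b->2: no, accb/c meet in 2. Open state 3: 2b->3.
cc: 2c undefined. 2c->0: no, ba/caacbc meet in 0. 2c->1: no, ba/ccbba meet in 0. 2c->2: no, bccbc/caacbc meet in 3 with "c" left. 2c->3: ok.
cba: 3a undefined. 3a->0: no, accb/ccacc meet in 3. 3a->1: ok.
cbb: 3b undefined. 3b->0: no, ba/ccbba meet in 0. 3b->1: no, ba/caacbc meet in 0. 3b->2: no, accb/caacbc meet in 3. 3b->3: no, abb/ccbba meet in 1. Open state 4: 3b->4.
cbc: 3c undefined. 3c->0: no, ba/cbcaa meet in 0. 3c->1: no, abb/cbcaa meet in 1. 3c->2: no, bccbc/c meet in 2. 3c->3: no, ba/cbcaa meet in 0. 3c->4: ok.
cbba: 4a undefined. 4a->0: no, abb/cbcaa meet in 1. 4a->1: no, ba/cbcaa meet in 0. 4a->2: no, ccba/c meet in 2. 4a->3: no, abb/cbcaa meet in 1. 4a->4: no, bccbc/cbcaa meet in 4. Open state 5: 4a->5.
ccbb: 4b undefined. 4b->0: no, abb/ccbba meet in 1. 4b->1: no, ba/ccbba meet in 0. 4b->2: ok.
cbbab: 5b undefined. 5b->0: ok.
cbbac: 5c undefined. 5c->0: no, cbbacc/c meet in 2. 5c->1: ok.
cbcaa: 5a undefined. 5a->0: no, ba/cbcaa meet in 0. 5a->1: no, abb/cbcaa meet in 1. 5a->2: ok.
caacbc: 4c undefined. 4c->0: no, ba/caacbc meet in 0. 4c->1: no, abb/caacbc meet in 1. 4c->2: ok.
All examples now run through 6 states with every (state, symbol) defined. Accept strings end in {0,1,3,4,5}, Reject strings end in {2}; accept={0,1,3,4,5}.

states=6 start=0 accept={0,1,3,4,5} delta: 0a->1 0b->1 0c->2 1a->0 1b->0 1c->0 2a->2 2b->3 2c->3 3a->1 3b->4 3c->4 4a->5 4b->2 4c->2 5a->2 5b->0 5c->1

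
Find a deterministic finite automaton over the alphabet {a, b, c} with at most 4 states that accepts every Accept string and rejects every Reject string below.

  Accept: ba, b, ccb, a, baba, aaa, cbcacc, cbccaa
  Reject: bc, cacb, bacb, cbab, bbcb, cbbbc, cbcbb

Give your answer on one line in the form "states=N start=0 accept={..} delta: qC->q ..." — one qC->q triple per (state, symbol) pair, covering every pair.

states=4 start=0 accept={0} delta: 0a->0 0b->0 0c->1 1a->0 1b->2 1c->0 2a->1 2b->0 2c->3 3a->0 3b->1 3c->0

Grow the machine one transition at a time. Run the examples from 0; the earliest place one falls off (shortest prefix, ties alphabetical) gets sent to the lowest-numbered state that keeps every Accept/Reject pair distinguishable — a pair clashes when both reach the same state with identical unread suffix — and to a fresh state only if none does.
a: 0a undefined. 0a->0: ok.
b: 0b undefined. 0b->0: ok.
c: 0c undefined. 0c->0: no, ba/bc meet in 0. Open state 1: 0c->1.
ca: 1a undefined. 1a->0: ok.
cb: 1b undefined. 1b->0: no, ba/cacb meet in 0. 1b->1: no, ba/cbab meet in 0. Open state 2: 1b->2.
cc: 1c undefined. 1c->0: ok.
cba: 2a undefined. 2a->0: no, ba/cbab meet in 0. 2a->1: ok.
cbb: 2b undefined. 2b->0: ok.
cbc: 2c undefined. 2c->0: no, ba/cbcbb meet in 0. 2c->1: no, ba/cbcbb meet in 0. 2c->2: no, ba/cbcbb meet in 0. Open state 3: 2c->3.
cbca: 3a undefined. 3a->0: ok.
cbcb: 3b undefined. 3b->0: no, ba/cbcbb meet in 0. 3b->1: ok.
cbcc: 3c undefined. 3c->0: ok.
All examples now run through 4 states with every (state, symbol) defined. Accept strings end in {0}, Reject strings end in {1,2}; accept={0}.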